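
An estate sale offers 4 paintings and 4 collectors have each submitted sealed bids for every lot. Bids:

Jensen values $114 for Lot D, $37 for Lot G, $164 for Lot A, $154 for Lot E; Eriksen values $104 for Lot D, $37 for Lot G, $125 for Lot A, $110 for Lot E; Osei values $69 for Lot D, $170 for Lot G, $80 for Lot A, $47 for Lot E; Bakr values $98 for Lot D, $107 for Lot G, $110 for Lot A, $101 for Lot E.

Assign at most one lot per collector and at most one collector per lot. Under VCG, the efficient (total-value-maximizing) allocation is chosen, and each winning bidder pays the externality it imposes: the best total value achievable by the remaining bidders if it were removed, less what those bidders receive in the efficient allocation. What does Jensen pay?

Efficient allocation: Jensen→Lot E ($154), Eriksen→Lot A ($125), Osei→Lot G ($170), Bakr→Lot D ($98); total welfare W = $547.
Jensen receives Lot E at value $154, so the others get W − 154 = $393.
Without Jensen: best allocation of the remaining 3 bidders over all 4 lots is Eriksen→Lot A ($125), Osei→Lot G ($170), Bakr→Lot E ($101), total $396.
VCG payment = (others' best without Jensen) − (others' welfare with Jensen) = 396 − 393 = $3.

Jensen pays $3.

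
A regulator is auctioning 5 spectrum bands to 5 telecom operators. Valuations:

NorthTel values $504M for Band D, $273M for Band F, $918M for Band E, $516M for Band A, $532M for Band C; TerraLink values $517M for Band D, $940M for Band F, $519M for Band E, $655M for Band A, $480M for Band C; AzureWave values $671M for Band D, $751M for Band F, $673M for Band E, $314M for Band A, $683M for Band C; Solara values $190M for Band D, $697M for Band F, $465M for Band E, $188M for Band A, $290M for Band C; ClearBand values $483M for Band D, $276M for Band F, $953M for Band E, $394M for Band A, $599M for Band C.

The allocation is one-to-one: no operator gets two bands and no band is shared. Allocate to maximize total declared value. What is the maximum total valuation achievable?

Optimal: NorthTel→Band E ($918M), TerraLink→Band A ($655M), AzureWave→Band D ($671M), Solara→Band F ($697M), ClearBand→Band C ($599M) — total 918+655+671+697+599 = $3540M.
Max-entry greedy (repeatedly take the single best remaining cell) gives $3282M, worse by 258.
Next-best assignment: NorthTel→Band C, TerraLink→Band A, AzureWave→Band D, Solara→Band F, ClearBand→Band E = $3508M.
No other one-to-one assignment exceeds $3540M.

Max total: $3540M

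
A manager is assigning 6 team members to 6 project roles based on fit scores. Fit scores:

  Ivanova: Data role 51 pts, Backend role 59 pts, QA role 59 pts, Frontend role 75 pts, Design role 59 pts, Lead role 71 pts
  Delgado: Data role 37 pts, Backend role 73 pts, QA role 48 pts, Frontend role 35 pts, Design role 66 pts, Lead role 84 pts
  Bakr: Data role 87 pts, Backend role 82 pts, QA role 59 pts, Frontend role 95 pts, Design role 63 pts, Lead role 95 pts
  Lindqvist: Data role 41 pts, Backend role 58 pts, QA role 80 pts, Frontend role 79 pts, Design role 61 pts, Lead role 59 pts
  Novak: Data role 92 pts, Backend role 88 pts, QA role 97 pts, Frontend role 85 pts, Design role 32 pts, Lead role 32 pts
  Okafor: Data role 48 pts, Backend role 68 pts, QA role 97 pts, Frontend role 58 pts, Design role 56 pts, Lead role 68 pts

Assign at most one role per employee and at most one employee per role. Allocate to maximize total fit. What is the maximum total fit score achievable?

Optimal: Ivanova→Design role (59 pts), Delgado→Backend role (73 pts), Bakr→Lead role (95 pts), Lindqvist→Frontend role (79 pts), Novak→Data role (92 pts), Okafor→QA role (97 pts) — total 59+73+95+79+92+97 = 495 pts.
Row-greedy (each employee in turn takes its best remaining role) gives 470 pts, worse by 25.
No other one-to-one assignment exceeds 495 pts.

Max total: 495 pts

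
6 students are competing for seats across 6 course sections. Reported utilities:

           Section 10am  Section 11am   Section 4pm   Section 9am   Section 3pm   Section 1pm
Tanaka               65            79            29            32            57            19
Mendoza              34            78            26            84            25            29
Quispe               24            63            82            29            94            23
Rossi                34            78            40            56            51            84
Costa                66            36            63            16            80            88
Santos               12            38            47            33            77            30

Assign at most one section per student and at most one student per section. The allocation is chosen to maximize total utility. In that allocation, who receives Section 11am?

Optimal: Tanaka→Section 10am (65 points), Mendoza→Section 9am (84 points), Quispe→Section 4pm (82 points), Rossi→Section 11am (78 points), Costa→Section 1pm (88 points), Santos→Section 3pm (77 points) — total 65+84+82+78+88+77 = 474 points.
Row-greedy (each student in turn takes its best remaining section) gives 454 points, worse by 20.
Checked against all permutations: 474 points is optimal.
Rossi's own top section is Section 1pm (84 points), but forcing Rossi→Section 1pm and reassigning the rest optimally gives only 472 points — worse by 2.

Rossi receives Section 11am.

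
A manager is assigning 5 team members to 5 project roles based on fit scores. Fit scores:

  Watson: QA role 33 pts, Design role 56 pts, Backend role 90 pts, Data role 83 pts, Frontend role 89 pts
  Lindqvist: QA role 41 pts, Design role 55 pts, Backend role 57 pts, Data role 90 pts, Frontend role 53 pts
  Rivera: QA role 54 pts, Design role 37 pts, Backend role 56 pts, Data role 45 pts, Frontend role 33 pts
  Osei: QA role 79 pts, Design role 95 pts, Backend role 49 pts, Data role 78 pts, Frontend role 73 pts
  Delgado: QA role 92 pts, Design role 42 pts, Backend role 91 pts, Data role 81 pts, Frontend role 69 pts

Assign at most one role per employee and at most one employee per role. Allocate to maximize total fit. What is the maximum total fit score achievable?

Max total: 422 pts

Optimal: Watson→Frontend role (89 pts), Lindqvist→Data role (90 pts), Rivera→Backend role (56 pts), Osei→Design role (95 pts), Delgado→QA role (92 pts) — total 89+90+56+95+92 = 422 pts.
Max-entry greedy (repeatedly take the single best remaining cell) gives 400 pts, worse by 22.
Next-best assignment: Watson→Frontend role, Lindqvist→Data role, Rivera→QA role, Osei→Design role, Delgado→Backend role = 419 pts.
Every other assignment is strictly worse.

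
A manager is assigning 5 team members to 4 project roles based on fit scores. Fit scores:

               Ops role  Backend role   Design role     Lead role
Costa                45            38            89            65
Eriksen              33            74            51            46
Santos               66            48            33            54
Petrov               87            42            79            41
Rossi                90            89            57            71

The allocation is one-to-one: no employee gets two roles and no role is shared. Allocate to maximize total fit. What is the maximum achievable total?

Optimal: Petrov→Ops role (87 pts), Eriksen→Backend role (74 pts), Costa→Design role (89 pts), Rossi→Lead role (71 pts) — total 87+74+89+71 = 321 pts.
Row-greedy (each employee in turn takes its best remaining role) gives 270 pts, worse by 51.
Next-best assignment: Petrov→Ops role, Rossi→Backend role, Costa→Design role, Santos→Lead role = 319 pts.
No other one-to-one assignment exceeds 321 pts.

Maximum total: 321 pts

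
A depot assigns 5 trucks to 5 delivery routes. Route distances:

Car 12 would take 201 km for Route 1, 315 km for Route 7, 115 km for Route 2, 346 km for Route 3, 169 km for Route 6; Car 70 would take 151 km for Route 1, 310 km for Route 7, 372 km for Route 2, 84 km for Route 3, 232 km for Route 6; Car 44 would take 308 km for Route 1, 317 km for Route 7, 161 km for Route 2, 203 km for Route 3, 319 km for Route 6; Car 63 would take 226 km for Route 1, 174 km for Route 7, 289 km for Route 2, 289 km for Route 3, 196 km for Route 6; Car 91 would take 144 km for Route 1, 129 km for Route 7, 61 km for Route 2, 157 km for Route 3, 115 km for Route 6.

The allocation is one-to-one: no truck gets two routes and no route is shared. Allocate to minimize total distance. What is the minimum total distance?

Minimum total: 732 km

This is a one-to-one assignment (minimum-cost bipartite matching).
Optimal: Car 12→Route 6 (169 km), Car 70→Route 3 (84 km), Car 44→Route 2 (161 km), Car 63→Route 7 (174 km), Car 91→Route 1 (144 km) — total 169+84+161+174+144 = 732 km.
Min-entry greedy (repeatedly take the single cheapest remaining cell) gives 796 km, worse by 64.
Swapping Car 44↔Car 70 (Car 44→Route 3 203 km, Car 70→Route 2 372 km) adds 330.
Checked against all permutations: 732 km is optimal.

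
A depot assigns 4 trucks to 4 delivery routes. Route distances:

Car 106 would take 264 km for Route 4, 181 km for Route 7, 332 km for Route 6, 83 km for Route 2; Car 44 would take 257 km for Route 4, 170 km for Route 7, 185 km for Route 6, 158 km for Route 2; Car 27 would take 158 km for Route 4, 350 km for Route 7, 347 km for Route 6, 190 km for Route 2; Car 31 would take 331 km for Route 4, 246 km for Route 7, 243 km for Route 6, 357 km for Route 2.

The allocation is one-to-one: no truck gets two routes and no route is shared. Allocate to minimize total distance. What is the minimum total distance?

This is a one-to-one assignment (minimum-cost bipartite matching).
Optimal: Car 106→Route 2 (83 km), Car 44→Route 7 (170 km), Car 27→Route 4 (158 km), Car 31→Route 6 (243 km) — total 83+170+158+243 = 654 km.
Swapping Car 27↔Car 44 (Car 27→Route 7 350 km, Car 44→Route 4 257 km) adds 279.

Min total: 654 km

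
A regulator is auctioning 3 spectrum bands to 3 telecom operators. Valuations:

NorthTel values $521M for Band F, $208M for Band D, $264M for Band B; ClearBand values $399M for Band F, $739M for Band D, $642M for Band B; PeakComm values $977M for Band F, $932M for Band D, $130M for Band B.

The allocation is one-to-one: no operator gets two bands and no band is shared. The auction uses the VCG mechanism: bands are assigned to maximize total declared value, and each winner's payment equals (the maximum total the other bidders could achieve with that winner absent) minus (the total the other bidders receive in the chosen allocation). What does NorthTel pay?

NorthTel pays $142M.

Efficient allocation: NorthTel→Band F ($521M), ClearBand→Band B ($642M), PeakComm→Band D ($932M); total welfare W = $2095M.
NorthTel receives Band F at value $521M, so the others get W − 521 = $1574M.
Without NorthTel: best allocation of the remaining 2 bidders over all 3 bands is ClearBand→Band D ($739M), PeakComm→Band F ($977M), total $1716M.
VCG payment = (others' best without NorthTel) − (others' welfare with NorthTel) = 1716 − 1574 = $142M.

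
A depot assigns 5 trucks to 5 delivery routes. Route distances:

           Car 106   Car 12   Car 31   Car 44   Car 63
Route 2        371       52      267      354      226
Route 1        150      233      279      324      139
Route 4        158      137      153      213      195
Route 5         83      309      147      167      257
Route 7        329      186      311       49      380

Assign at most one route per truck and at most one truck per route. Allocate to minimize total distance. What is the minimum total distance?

Minimum total: 476 km

This is a one-to-one assignment (minimum-cost bipartite matching).
Optimal: Car 106→Route 5 (83 km), Car 12→Route 2 (52 km), Car 31→Route 4 (153 km), Car 44→Route 7 (49 km), Car 63→Route 1 (139 km) — total 83+52+153+49+139 = 476 km.
Swapping Car 63↔Car 12 (Car 63→Route 2 226 km, Car 12→Route 1 233 km) adds 268.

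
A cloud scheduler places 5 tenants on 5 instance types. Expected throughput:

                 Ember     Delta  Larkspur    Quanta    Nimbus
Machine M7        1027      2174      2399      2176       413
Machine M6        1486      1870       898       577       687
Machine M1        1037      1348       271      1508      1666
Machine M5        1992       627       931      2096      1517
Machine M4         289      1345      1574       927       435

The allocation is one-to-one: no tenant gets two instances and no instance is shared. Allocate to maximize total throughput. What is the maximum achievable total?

This is a one-to-one assignment (maximum-weight bipartite matching).
Optimal: Ember→Machine M5 (1992 ops/s), Delta→Machine M6 (1870 ops/s), Larkspur→Machine M4 (1574 ops/s), Quanta→Machine M7 (2176 ops/s), Nimbus→Machine M1 (1666 ops/s) — total 1992+1870+1574+2176+1666 = 9278 ops/s.
Column-greedy (each instance in turn goes to its best remaining tenant) gives 8320 ops/s, worse by 958.
Next-best assignment: Ember→Machine M6, Delta→Machine M7, Larkspur→Machine M4, Quanta→Machine M5, Nimbus→Machine M1 = 8996 ops/s.
Swapping Larkspur↔Ember (Larkspur→Machine M5 931 ops/s, Ember→Machine M4 289 ops/s) loses 2346.
Every other assignment is strictly worse.

Max total: 9278 ops/s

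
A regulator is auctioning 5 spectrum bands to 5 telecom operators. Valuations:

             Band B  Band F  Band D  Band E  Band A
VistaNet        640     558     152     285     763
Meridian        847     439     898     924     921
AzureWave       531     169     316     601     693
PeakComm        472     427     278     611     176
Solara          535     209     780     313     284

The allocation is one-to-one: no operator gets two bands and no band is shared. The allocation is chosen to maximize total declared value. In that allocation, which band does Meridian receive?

Optimal: VistaNet→Band F ($558M), Meridian→Band B ($847M), AzureWave→Band A ($693M), PeakComm→Band E ($611M), Solara→Band D ($780M) — total 558+847+693+611+780 = $3489M.
Max-entry greedy (repeatedly take the single best remaining cell) gives $3425M, worse by 64.
Next-best assignment: VistaNet→Band B, Meridian→Band E, AzureWave→Band A, PeakComm→Band F, Solara→Band D = $3464M.
No other one-to-one assignment exceeds $3489M.
Meridian's own top band is Band E ($924M), but forcing Meridian→Band E and reassigning the rest optimally gives only $3464M — worse by 25.

Meridian receives Band B.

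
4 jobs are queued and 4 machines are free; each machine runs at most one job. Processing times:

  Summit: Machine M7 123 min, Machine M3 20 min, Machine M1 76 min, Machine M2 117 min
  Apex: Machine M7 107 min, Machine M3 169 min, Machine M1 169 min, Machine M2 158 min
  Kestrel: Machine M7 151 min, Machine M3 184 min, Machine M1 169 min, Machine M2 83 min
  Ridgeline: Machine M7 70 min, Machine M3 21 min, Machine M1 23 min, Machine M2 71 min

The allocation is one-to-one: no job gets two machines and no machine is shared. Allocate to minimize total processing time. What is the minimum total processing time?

Optimal: Summit→Machine M3 (20 min), Apex→Machine M7 (107 min), Kestrel→Machine M2 (83 min), Ridgeline→Machine M1 (23 min) — total 20+107+83+23 = 233 min.
Column-greedy (each machine in turn goes to its cheapest remaining job) gives 342 min, worse by 109.

Minimum total: 233 min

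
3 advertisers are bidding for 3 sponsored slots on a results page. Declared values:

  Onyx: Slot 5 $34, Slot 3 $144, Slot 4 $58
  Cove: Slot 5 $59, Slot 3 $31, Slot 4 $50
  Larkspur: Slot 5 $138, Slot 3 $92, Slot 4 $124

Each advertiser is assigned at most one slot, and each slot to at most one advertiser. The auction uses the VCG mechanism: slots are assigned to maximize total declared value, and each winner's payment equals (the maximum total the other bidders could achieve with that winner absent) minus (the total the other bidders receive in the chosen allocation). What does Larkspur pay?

Larkspur pays $9.

Efficient allocation: Onyx→Slot 3 ($144), Cove→Slot 4 ($50), Larkspur→Slot 5 ($138); total welfare W = $332.
Larkspur receives Slot 5 at value $138, so the others get W − 138 = $194.
Without Larkspur: best allocation of the remaining 2 bidders over all 3 slots is Onyx→Slot 3 ($144), Cove→Slot 5 ($59), total $203.
VCG payment = (others' best without Larkspur) − (others' welfare with Larkspur) = 203 − 194 = $9.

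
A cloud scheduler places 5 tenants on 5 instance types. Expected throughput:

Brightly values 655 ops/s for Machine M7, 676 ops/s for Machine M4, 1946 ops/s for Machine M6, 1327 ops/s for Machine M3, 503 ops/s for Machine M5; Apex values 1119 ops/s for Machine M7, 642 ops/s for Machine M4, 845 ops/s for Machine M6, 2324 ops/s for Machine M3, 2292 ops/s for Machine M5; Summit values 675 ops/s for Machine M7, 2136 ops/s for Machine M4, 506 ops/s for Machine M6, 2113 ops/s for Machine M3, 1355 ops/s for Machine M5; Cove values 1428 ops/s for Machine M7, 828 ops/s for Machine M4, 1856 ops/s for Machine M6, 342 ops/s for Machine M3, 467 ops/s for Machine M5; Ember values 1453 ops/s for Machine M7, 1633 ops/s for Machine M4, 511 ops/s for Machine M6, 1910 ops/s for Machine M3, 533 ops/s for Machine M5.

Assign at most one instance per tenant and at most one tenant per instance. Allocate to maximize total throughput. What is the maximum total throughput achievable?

Optimal: Brightly→Machine M6 (1946 ops/s), Apex→Machine M5 (2292 ops/s), Summit→Machine M4 (2136 ops/s), Cove→Machine M7 (1428 ops/s), Ember→Machine M3 (1910 ops/s) — total 1946+2292+2136+1428+1910 = 9712 ops/s.
Column-greedy (each instance in turn goes to its best remaining tenant) gives 8326 ops/s, worse by 1386.

Maximum total: 9712 ops/s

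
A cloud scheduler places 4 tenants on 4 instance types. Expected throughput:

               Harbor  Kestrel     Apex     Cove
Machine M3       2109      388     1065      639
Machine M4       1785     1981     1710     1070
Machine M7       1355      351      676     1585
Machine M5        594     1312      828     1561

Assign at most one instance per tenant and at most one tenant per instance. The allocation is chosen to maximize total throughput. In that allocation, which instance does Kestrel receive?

Kestrel receives Machine M5.

Optimal: Harbor→Machine M3 (2109 ops/s), Kestrel→Machine M5 (1312 ops/s), Apex→Machine M4 (1710 ops/s), Cove→Machine M7 (1585 ops/s) — total 2109+1312+1710+1585 = 6716 ops/s.
Column-greedy (each instance in turn goes to its best remaining tenant) gives 6503 ops/s, worse by 213.
Next-best assignment: Harbor→Machine M3, Kestrel→Machine M4, Apex→Machine M5, Cove→Machine M7 = 6503 ops/s.
Swapping Cove↔Apex (Cove→Machine M4 1070 ops/s, Apex→Machine M7 676 ops/s) loses 1549.
Kestrel's own top instance is Machine M4 (1981 ops/s), but forcing Kestrel→Machine M4 and reassigning the rest optimally gives only 6503 ops/s — worse by 213.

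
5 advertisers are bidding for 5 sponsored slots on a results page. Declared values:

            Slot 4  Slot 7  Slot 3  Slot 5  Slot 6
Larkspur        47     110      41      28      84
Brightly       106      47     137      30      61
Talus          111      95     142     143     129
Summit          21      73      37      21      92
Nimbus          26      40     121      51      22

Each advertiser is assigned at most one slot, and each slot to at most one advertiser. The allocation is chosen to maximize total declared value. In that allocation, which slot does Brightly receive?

Optimal: Larkspur→Slot 7 ($110), Brightly→Slot 4 ($106), Talus→Slot 5 ($143), Summit→Slot 6 ($92), Nimbus→Slot 3 ($121) — total 110+106+143+92+121 = $572.
Column-greedy (each slot in turn goes to its best remaining advertiser) gives $501, worse by 71.
Brightly's own top slot is Slot 3 ($137), but forcing Brightly→Slot 3 and reassigning the rest optimally gives only $508 — worse by 64.

Brightly receives Slot 4.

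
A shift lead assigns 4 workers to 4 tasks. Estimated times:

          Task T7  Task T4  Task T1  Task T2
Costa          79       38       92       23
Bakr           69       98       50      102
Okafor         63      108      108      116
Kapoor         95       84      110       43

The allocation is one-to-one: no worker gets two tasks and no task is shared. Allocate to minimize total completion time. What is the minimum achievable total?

Optimal: Costa→Task T4 (38 min), Bakr→Task T1 (50 min), Okafor→Task T7 (63 min), Kapoor→Task T2 (43 min) — total 38+50+63+43 = 194 min.
Min-entry greedy (repeatedly take the single cheapest remaining cell) gives 220 min, worse by 26.
Next-best assignment: Costa→Task T2, Bakr→Task T1, Okafor→Task T7, Kapoor→Task T4 = 220 min.
Every other assignment is strictly worse.

Minimum total: 194 min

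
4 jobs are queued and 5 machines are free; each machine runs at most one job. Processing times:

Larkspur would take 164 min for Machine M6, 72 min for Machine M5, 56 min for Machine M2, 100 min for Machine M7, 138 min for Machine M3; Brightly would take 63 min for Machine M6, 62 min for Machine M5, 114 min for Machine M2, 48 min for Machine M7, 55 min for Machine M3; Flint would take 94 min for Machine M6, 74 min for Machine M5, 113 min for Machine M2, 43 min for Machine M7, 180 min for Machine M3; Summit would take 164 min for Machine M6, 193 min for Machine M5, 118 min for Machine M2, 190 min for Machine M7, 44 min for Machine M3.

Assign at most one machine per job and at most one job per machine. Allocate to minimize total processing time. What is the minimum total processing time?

Min total: 205 min

Optimal: Larkspur→Machine M2 (56 min), Brightly→Machine M5 (62 min), Flint→Machine M7 (43 min), Summit→Machine M3 (44 min) — total 56+62+43+44 = 205 min.
Row-greedy (each job in turn takes its cheapest remaining machine) gives 222 min, worse by 17.
Next-best assignment: Larkspur→Machine M2, Brightly→Machine M6, Flint→Machine M7, Summit→Machine M3 = 206 min.
Swapping Summit↔Brightly (Summit→Machine M5 193 min, Brightly→Machine M3 55 min) adds 142.
Checked against all permutations: 205 min is optimal.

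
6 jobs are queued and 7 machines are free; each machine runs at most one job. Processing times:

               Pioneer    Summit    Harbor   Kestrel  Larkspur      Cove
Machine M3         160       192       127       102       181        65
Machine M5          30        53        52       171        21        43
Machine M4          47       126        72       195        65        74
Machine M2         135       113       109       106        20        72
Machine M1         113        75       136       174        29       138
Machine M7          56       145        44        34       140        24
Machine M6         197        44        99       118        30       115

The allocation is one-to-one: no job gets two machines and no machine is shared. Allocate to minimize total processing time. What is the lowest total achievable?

Optimal: Pioneer→Machine M4 (47 min), Summit→Machine M6 (44 min), Harbor→Machine M5 (52 min), Kestrel→Machine M7 (34 min), Larkspur→Machine M2 (20 min), Cove→Machine M3 (65 min) — total 47+44+52+34+20+65 = 262 min.
Row-greedy (each job in turn takes its cheapest remaining machine) gives 314 min, worse by 52.
Next-best assignment: Pioneer→Machine M5, Summit→Machine M6, Harbor→Machine M4, Kestrel→Machine M7, Larkspur→Machine M2, Cove→Machine M3 = 265 min.
Swapping Harbor↔Pioneer (Harbor→Machine M4 72 min, Pioneer→Machine M5 30 min) adds 3.
Checked against all permutations: 262 min is optimal.

Minimum total: 262 min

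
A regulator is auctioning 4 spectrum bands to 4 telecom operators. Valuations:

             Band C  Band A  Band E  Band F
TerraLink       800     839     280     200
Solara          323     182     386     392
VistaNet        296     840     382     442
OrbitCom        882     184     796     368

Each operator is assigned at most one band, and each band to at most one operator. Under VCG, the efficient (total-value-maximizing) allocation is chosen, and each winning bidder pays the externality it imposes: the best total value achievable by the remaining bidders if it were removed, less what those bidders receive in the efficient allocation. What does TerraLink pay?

Efficient allocation: TerraLink→Band C ($800M), Solara→Band F ($392M), VistaNet→Band A ($840M), OrbitCom→Band E ($796M); total welfare W = $2828M.
TerraLink receives Band C at value $800M, so the others get W − 800 = $2028M.
Without TerraLink: best allocation of the remaining 3 bidders over all 4 bands is Solara→Band F ($392M), VistaNet→Band A ($840M), OrbitCom→Band C ($882M), total $2114M.
VCG payment = (others' best without TerraLink) − (others' welfare with TerraLink) = 2114 − 2028 = $86M.

TerraLink pays $86M.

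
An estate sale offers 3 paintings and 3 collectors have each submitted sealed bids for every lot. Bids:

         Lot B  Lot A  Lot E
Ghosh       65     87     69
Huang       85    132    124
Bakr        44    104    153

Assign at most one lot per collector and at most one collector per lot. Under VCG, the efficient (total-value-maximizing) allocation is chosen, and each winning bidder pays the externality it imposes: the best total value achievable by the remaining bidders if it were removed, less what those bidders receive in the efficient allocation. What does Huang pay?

Efficient allocation: Ghosh→Lot B ($65), Huang→Lot A ($132), Bakr→Lot E ($153); total welfare W = $350.
Huang receives Lot A at value $132, so the others get W − 132 = $218.
Without Huang: best allocation of the remaining 2 bidders over all 3 lots is Ghosh→Lot A ($87), Bakr→Lot E ($153), total $240.
VCG payment = (others' best without Huang) − (others' welfare with Huang) = 240 − 218 = $22.

Huang pays $22.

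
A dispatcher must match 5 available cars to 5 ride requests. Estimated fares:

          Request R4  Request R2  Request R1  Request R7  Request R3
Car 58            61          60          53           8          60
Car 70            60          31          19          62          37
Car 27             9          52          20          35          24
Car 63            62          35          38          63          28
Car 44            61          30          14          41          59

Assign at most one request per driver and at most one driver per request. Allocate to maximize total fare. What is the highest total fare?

This is the linear assignment problem.
Optimal: Car 58→Request R1 ($53), Car 70→Request R7 ($62), Car 27→Request R2 ($52), Car 63→Request R4 ($62), Car 44→Request R3 ($59) — total 53+62+52+62+59 = $288.
Max-entry greedy (repeatedly take the single best remaining cell) gives $254, worse by 34.
Next-best assignment: Car 58→Request R1, Car 70→Request R4, Car 27→Request R2, Car 63→Request R7, Car 44→Request R3 = $287.

Max total: $288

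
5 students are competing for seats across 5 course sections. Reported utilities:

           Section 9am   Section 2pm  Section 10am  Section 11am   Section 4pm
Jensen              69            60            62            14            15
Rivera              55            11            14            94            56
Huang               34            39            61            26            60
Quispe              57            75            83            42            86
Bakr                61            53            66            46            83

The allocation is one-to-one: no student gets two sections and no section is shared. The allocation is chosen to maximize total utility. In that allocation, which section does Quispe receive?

Quispe receives Section 2pm.

Optimal: Jensen→Section 9am (69 points), Rivera→Section 11am (94 points), Huang→Section 10am (61 points), Quispe→Section 2pm (75 points), Bakr→Section 4pm (83 points) — total 69+94+61+75+83 = 382 points.
Row-greedy (each student in turn takes its best remaining section) gives 363 points, worse by 19.
Next-best assignment: Jensen→Section 9am, Rivera→Section 11am, Huang→Section 2pm, Quispe→Section 10am, Bakr→Section 4pm = 368 points.
Quispe's own top section is Section 4pm (86 points), but forcing Quispe→Section 4pm and reassigning the rest optimally gives only 363 points — worse by 19.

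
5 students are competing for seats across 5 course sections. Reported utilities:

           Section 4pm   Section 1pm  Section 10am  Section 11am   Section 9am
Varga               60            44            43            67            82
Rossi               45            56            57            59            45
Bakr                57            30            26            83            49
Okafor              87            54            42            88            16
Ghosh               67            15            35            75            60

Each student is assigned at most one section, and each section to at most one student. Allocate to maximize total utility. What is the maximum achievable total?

Optimal: Varga→Section 9am (82 points), Rossi→Section 1pm (56 points), Bakr→Section 11am (83 points), Okafor→Section 4pm (87 points), Ghosh→Section 10am (35 points) — total 82+56+83+87+35 = 343 points.
Max-entry greedy (repeatedly take the single best remaining cell) gives 324 points, worse by 19.
Swapping Okafor↔Ghosh (Okafor→Section 10am 42 points, Ghosh→Section 4pm 67 points) loses 13.

Maximum total: 343 points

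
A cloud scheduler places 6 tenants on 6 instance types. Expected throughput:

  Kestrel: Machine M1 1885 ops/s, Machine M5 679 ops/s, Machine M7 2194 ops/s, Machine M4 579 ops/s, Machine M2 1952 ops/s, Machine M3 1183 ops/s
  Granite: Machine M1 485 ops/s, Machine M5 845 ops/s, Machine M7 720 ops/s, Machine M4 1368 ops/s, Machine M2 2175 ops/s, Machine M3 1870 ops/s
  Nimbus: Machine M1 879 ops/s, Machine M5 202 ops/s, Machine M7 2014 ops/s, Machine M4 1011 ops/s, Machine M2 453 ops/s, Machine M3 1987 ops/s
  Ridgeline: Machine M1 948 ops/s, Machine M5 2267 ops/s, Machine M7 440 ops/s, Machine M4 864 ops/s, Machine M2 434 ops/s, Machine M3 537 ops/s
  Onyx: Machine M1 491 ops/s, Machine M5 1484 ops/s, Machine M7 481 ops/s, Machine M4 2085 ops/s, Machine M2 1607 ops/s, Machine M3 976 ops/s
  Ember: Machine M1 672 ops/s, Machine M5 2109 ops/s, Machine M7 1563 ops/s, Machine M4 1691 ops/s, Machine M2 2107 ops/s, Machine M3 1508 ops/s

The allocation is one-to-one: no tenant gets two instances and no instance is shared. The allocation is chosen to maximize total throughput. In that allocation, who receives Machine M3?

Optimal: Kestrel→Machine M1 (1885 ops/s), Granite→Machine M3 (1870 ops/s), Nimbus→Machine M7 (2014 ops/s), Ridgeline→Machine M5 (2267 ops/s), Onyx→Machine M4 (2085 ops/s), Ember→Machine M2 (2107 ops/s) — total 1885+1870+2014+2267+2085+2107 = 12228 ops/s.
Column-greedy (each instance in turn goes to its best remaining tenant) gives 11934 ops/s, worse by 294.
Swapping Onyx↔Ridgeline (Onyx→Machine M5 1484 ops/s, Ridgeline→Machine M4 864 ops/s) loses 2004.
Every other assignment is strictly worse.
Granite's own top instance is Machine M2 (2175 ops/s), but forcing Granite→Machine M2 and reassigning the rest optimally gives only 11962 ops/s — worse by 266.

Granite receives Machine M3.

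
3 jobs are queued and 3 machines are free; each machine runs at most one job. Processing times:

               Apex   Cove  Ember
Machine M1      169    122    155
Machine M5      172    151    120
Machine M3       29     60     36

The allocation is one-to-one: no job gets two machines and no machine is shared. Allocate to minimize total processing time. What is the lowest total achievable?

Min total: 271 min

This is the linear assignment problem.
Optimal: Apex→Machine M3 (29 min), Cove→Machine M1 (122 min), Ember→Machine M5 (120 min) — total 29+122+120 = 271 min.
Next-best assignment: Apex→Machine M5, Cove→Machine M1, Ember→Machine M3 = 330 min.
No other one-to-one assignment undercuts 271 min.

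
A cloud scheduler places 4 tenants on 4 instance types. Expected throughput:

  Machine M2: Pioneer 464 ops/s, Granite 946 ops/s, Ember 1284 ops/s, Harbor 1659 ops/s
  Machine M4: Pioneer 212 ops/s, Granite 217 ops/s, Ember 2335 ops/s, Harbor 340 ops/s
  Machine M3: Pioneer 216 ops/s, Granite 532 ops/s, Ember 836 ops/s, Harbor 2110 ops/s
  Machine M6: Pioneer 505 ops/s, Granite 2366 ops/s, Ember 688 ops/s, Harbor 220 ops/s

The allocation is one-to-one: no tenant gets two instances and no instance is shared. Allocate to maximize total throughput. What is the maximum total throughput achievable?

Optimal: Pioneer→Machine M2 (464 ops/s), Granite→Machine M6 (2366 ops/s), Ember→Machine M4 (2335 ops/s), Harbor→Machine M3 (2110 ops/s) — total 464+2366+2335+2110 = 7275 ops/s.
Row-greedy (each tenant in turn takes its best remaining instance) gives 5896 ops/s, worse by 1379.
Swapping Harbor↔Ember (Harbor→Machine M4 340 ops/s, Ember→Machine M3 836 ops/s) loses 3269.

Max total: 7275 ops/s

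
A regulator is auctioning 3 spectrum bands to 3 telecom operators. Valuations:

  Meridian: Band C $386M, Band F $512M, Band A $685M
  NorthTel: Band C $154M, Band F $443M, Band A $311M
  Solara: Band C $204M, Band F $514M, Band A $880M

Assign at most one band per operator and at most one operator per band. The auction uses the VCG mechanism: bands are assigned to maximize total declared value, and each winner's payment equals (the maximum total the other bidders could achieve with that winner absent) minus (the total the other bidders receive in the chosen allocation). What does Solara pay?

Solara pays $299M.

Efficient allocation: Meridian→Band C ($386M), NorthTel→Band F ($443M), Solara→Band A ($880M); total welfare W = $1709M.
Solara receives Band A at value $880M, so the others get W − 880 = $829M.
Without Solara: best allocation of the remaining 2 bidders over all 3 bands is Meridian→Band A ($685M), NorthTel→Band F ($443M), total $1128M.
VCG payment = (others' best without Solara) − (others' welfare with Solara) = 1128 − 829 = $299M.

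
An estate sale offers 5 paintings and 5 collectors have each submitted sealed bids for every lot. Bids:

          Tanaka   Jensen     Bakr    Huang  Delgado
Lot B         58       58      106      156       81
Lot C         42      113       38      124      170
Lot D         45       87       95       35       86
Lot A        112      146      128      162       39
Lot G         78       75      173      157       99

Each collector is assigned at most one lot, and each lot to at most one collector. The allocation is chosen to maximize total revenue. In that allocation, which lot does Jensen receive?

Optimal: Tanaka→Lot A ($112), Jensen→Lot D ($87), Bakr→Lot G ($173), Huang→Lot B ($156), Delgado→Lot C ($170) — total 112+87+173+156+170 = $698.
Row-greedy (each collector in turn takes its best remaining lot) gives $640, worse by 58.
Jensen's own top lot is Lot A ($146), but forcing Jensen→Lot A and reassigning the rest optimally gives only $690 — worse by 8.

Jensen receives Lot D.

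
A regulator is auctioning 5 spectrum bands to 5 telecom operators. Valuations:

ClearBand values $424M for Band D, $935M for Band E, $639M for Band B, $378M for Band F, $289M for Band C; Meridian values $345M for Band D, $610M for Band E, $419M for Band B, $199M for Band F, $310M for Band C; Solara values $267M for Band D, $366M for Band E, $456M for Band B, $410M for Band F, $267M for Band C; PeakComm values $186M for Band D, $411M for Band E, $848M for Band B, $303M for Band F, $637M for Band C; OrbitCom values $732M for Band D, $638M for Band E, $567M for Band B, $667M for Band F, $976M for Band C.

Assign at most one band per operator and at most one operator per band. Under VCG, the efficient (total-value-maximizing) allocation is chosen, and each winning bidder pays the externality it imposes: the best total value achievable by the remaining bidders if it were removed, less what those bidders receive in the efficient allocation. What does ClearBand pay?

ClearBand pays $265M.

Efficient allocation: ClearBand→Band E ($935M), Meridian→Band D ($345M), Solara→Band F ($410M), PeakComm→Band B ($848M), OrbitCom→Band C ($976M); total welfare W = $3514M.
ClearBand receives Band E at value $935M, so the others get W − 935 = $2579M.
Without ClearBand: best allocation of the remaining 4 bidders over all 5 bands is Meridian→Band E ($610M), Solara→Band F ($410M), PeakComm→Band B ($848M), OrbitCom→Band C ($976M), total $2844M.
VCG payment = (others' best without ClearBand) − (others' welfare with ClearBand) = 2844 − 2579 = $265M.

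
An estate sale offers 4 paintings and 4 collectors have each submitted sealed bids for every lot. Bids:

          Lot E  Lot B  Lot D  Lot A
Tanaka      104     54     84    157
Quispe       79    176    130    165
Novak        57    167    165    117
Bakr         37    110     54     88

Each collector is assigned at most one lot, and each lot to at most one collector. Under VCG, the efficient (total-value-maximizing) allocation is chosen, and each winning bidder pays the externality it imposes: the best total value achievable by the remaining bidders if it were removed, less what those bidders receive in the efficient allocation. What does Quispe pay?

Efficient allocation: Tanaka→Lot E ($104), Quispe→Lot A ($165), Novak→Lot D ($165), Bakr→Lot B ($110); total welfare W = $544.
Quispe receives Lot A at value $165, so the others get W − 165 = $379.
Without Quispe: best allocation of the remaining 3 bidders over all 4 lots is Tanaka→Lot A ($157), Novak→Lot D ($165), Bakr→Lot B ($110), total $432.
VCG payment = (others' best without Quispe) − (others' welfare with Quispe) = 432 − 379 = $53.

Quispe pays $53.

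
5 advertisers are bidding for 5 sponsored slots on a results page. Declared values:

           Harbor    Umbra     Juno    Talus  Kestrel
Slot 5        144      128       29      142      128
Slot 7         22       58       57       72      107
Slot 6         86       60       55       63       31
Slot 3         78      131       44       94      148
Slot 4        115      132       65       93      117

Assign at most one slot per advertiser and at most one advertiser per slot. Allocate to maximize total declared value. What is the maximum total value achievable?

Optimal: Harbor→Slot 6 ($86), Umbra→Slot 4 ($132), Juno→Slot 7 ($57), Talus→Slot 5 ($142), Kestrel→Slot 3 ($148) — total 86+132+57+142+148 = $565.
Column-greedy (each slot in turn goes to its best remaining advertiser) gives $510, worse by 55.
Next-best assignment: Harbor→Slot 5, Umbra→Slot 4, Juno→Slot 6, Talus→Slot 7, Kestrel→Slot 3 = $551.
Swapping Juno↔Harbor (Juno→Slot 6 $55, Harbor→Slot 7 $22) loses 66.

Max total: $565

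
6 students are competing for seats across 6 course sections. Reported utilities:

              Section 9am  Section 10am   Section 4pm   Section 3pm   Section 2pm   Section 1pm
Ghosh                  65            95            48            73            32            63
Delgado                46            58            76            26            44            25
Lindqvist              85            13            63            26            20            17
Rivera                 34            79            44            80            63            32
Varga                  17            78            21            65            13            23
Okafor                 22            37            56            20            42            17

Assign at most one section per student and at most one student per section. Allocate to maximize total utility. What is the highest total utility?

Optimal: Ghosh→Section 1pm (63 points), Delgado→Section 4pm (76 points), Lindqvist→Section 9am (85 points), Rivera→Section 3pm (80 points), Varga→Section 10am (78 points), Okafor→Section 2pm (42 points) — total 63+76+85+80+78+42 = 424 points.
Max-entry greedy (repeatedly take the single best remaining cell) gives 401 points, worse by 23.

Max total: 424 points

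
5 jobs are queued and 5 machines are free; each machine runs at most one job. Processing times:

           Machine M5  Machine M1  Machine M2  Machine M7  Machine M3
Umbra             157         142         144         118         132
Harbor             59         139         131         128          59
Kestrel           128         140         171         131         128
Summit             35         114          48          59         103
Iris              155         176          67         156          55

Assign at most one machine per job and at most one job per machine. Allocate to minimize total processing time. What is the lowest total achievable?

This is a one-to-one assignment (minimum-cost bipartite matching).
Optimal: Umbra→Machine M7 (118 min), Harbor→Machine M3 (59 min), Kestrel→Machine M1 (140 min), Summit→Machine M5 (35 min), Iris→Machine M2 (67 min) — total 118+59+140+35+67 = 419 min.
Row-greedy (each job in turn takes its cheapest remaining machine) gives 529 min, worse by 110.
Next-best assignment: Umbra→Machine M7, Harbor→Machine M5, Kestrel→Machine M1, Summit→Machine M2, Iris→Machine M3 = 420 min.

Minimum total: 419 min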